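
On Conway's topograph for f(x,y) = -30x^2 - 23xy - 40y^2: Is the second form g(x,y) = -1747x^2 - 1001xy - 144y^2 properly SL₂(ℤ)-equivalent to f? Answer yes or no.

D₁ = -4271, D₂ = -4271
f is negative-definite; reduce −f:
−f: reduced (well bottom): (30,23,40) with a≤c, −a<b≤a
flip sign back: reduced form of f is (-30,-23,-40)
g is negative-definite; reduce −g:
−g: flip: (1747,1001,144)→(144,-1001,1747)
−g: translate: b→-137 (≡-1001 mod 288), so (144,-1001,1747)→(144,-137,40)
−g: flip: (144,-137,40)→(40,137,144)
−g: translate: b→-23 (≡137 mod 80), so (40,137,144)→(40,-23,30)
−g: flip: (40,-23,30)→(30,23,40)
−g: reduced (well bottom): (30,23,40) with a≤c, −a<b≤a
flip sign back: reduced form of g is (-30,-23,-40)
reduced forms (-30, -23, -40) vs (-30, -23, -40) ⇒ equivalent

yes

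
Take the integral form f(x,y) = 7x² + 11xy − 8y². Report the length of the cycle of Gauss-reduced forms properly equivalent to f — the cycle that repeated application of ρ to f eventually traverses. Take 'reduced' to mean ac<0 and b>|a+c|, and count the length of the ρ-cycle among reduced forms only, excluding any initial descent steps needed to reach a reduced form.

D = 345, ⌊√D⌋ = 18
river: ρ → (-8,5,10)
river: ρ → (10,15,-3)
river: ρ → (-3,15,10)
river: ρ → (10,5,-8)
river: ρ → (-8,11,7)
river: ρ → (7,17,-2)
river: ρ → (-2,15,15)
river: ρ → (15,15,-2)
river: ρ → (-2,17,7)
river: ρ → (7,11,-8)
ρ-cycle length = 10 (tail of 0 descent steps not counted)

10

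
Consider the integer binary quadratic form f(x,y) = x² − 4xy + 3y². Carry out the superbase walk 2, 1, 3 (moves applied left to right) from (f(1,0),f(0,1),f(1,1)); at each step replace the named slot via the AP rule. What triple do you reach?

start (1,3,0) = (f(1,0),f(0,1),f(1,1))
replace slot 2: 2·(1+0) − 3 = -1 → (1,-1,0)
replace slot 1: 2·((-1)+0) − 1 = -3 → (-3,-1,0)
replace slot 3: 2·((-3)+(-1)) − 0 = -8 → (-3,-1,-8)

-3,-1,-8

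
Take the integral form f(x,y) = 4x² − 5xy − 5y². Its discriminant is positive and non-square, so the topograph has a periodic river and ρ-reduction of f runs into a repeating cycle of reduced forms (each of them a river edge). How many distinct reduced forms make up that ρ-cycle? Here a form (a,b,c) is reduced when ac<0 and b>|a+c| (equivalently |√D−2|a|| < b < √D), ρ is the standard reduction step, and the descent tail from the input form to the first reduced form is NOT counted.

D = 105, ⌊√D⌋ = 10
descent: ρ → (-5,5,4)  [lands on river]
river: ρ → (4,3,-6)
river: ρ → (-6,9,1)
river: ρ → (1,9,-6)
river: ρ → (-6,3,4)
river: ρ → (4,5,-5)
ρ-cycle length = 6 (tail of 1 descent step not counted)

6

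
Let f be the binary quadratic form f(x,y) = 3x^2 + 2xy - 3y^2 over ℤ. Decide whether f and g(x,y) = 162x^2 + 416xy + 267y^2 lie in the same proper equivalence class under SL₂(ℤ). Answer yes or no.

D₁ = 40, D₂ = 40
river cycle of f (length 6): (-3, 4, 2), (2, 4, -3), (-3, 2, 3), (3, 4, -2), (-2, 4, 3), (3, 2, -3)
river cycle of g (length 6): (2, 4, -3), (-3, 2, 3), (3, 4, -2), (-2, 4, 3), (3, 2, -3), (-3, 4, 2)
cycles coincide ⇒ equivalent

yes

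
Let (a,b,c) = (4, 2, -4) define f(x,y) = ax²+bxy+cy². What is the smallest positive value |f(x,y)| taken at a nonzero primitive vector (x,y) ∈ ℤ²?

river: ρ → (-4,6,2)
river: ρ → (2,6,-4)
river: ρ → (-4,2,4)
river: ρ → (4,6,-2)
river: ρ → (-2,6,4)
river: ρ → (4,2,-4)
closes: descent 0, river 6
min |a| on river = 2

2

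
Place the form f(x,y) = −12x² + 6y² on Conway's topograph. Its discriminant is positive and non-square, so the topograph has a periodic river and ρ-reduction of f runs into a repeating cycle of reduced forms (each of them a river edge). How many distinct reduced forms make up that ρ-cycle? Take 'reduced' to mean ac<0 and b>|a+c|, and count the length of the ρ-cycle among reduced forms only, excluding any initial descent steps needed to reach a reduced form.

D = 288, ⌊√D⌋ = 16
descent: ρ → (6,12,-6)  [lands on river]
river: ρ → (-6,12,6)
ρ-cycle length = 2 (tail of 1 descent step not counted)

2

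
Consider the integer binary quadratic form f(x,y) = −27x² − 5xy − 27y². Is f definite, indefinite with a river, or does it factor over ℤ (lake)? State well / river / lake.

D = b²−4ac = (-5)² − 4·(-27)·(-27) = -2891
D < 0 ⇒ definite ⇒ every region one sign ⇒ single well

well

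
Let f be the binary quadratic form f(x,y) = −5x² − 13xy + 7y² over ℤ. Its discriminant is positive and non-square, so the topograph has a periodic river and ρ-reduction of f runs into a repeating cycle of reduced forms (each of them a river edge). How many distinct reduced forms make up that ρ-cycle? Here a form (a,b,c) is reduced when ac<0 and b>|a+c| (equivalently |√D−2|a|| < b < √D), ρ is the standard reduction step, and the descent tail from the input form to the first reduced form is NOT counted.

D = 309, ⌊√D⌋ = 17
descent: ρ → (7,13,-5)  [lands on river]
river: ρ → (-5,17,1)
river: ρ → (1,17,-5)
river: ρ → (-5,13,7)
river: ρ → (7,15,-3)
river: ρ → (-3,15,7)
ρ-cycle length = 6 (tail of 1 descent step not counted)

6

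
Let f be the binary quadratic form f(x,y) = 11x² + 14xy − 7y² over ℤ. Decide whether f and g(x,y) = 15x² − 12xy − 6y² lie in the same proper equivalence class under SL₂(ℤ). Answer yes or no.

D₁ = 504, D₂ = 504
river cycle of f (length 10): (-7, 14, 11), (11, 8, -10), (-10, 12, 9), (9, 6, -13), (-13, 20, 2), (2, 20, -13), (-13, 6, 9), (9, 12, -10), (-10, 8, 11), (11, 14, -7)
river cycle of g (length 4): (-6, 12, 15), (15, 18, -3), (-3, 18, 15), (15, 12, -6)
cycles differ ⇒ inequivalent

no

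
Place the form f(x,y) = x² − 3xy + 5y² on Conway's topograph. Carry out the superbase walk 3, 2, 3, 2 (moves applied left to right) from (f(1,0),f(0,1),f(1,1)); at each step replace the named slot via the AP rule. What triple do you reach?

start (1,5,3) = (f(1,0),f(0,1),f(1,1))
replace slot 3: 2·(1+5) − 3 = 9 → (1,5,9)
replace slot 2: 2·(1+9) − 5 = 15 → (1,15,9)
replace slot 3: 2·(1+15) − 9 = 23 → (1,15,23)
replace slot 2: 2·(1+23) − 15 = 33 → (1,33,23)

1,33,23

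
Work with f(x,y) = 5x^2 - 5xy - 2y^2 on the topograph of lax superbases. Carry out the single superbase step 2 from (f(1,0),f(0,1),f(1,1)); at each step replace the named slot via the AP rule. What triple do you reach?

start (5,-2,-2) = (f(1,0),f(0,1),f(1,1))
replace slot 2: 2·(5+(-2)) − (-2) = 8 → (5,8,-2)

5,8,-2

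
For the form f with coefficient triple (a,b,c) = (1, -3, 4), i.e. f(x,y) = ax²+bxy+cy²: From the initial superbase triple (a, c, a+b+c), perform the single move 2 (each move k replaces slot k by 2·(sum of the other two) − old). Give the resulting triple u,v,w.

start (1,4,2) = (f(1,0),f(0,1),f(1,1))
replace slot 2: 2·(1+2) − 4 = 2 → (1,2,2)

1,2,2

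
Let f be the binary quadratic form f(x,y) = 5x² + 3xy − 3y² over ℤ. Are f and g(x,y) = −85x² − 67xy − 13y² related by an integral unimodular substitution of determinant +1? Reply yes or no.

D₁ = 69, D₂ = 69
river cycle of f (length 4): (-3, 3, 5), (5, 7, -1), (-1, 7, 5), (5, 3, -3)
river cycle of g (length 4): (-1, 7, 5), (5, 3, -3), (-3, 3, 5), (5, 7, -1)
cycles coincide ⇒ equivalent

yes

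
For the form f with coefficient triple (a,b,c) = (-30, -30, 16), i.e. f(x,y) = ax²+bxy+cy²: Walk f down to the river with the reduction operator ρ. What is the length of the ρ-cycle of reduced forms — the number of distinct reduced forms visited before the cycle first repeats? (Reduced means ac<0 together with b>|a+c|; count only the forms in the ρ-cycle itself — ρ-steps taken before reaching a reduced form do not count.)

D = 2820, ⌊√D⌋ = 53
descent: ρ → (16,30,-30)  [lands on river]
river: ρ → (-30,30,16)
river: ρ → (16,34,-26)
river: ρ → (-26,18,24)
river: ρ → (24,30,-20)
river: ρ → (-20,50,4)
river: ρ → (4,46,-44)
river: ρ → (-44,42,6)
river: ρ → (6,42,-44)
river: ρ → (-44,46,4)
river: ρ → (4,50,-20)
river: ρ → (-20,30,24)
river: ρ → (24,18,-26)
river: ρ → (-26,34,16)
ρ-cycle length = 14 (tail of 1 descent step not counted)

14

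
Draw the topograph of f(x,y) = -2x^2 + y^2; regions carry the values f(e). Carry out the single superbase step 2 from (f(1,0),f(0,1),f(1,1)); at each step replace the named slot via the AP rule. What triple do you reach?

start (-2,1,-1) = (f(1,0),f(0,1),f(1,1))
replace slot 2: 2·((-2)+(-1)) − 1 = -7 → (-2,-7,-1)

-2,-7,-1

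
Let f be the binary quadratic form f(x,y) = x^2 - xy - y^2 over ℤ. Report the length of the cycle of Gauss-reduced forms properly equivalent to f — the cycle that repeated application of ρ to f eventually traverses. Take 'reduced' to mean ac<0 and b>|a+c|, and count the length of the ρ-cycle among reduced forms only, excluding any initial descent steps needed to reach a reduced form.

D = 5, ⌊√D⌋ = 2
descent: ρ → (-1,1,1)  [lands on river]
river: ρ → (1,1,-1)
ρ-cycle length = 2 (tail of 1 descent step not counted)

2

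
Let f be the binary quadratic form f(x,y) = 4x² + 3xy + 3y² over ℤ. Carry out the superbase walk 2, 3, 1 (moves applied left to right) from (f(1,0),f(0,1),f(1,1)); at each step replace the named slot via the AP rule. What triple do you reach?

start (4,3,10) = (f(1,0),f(0,1),f(1,1))
replace slot 2: 2·(4+10) − 3 = 25 → (4,25,10)
replace slot 3: 2·(4+25) − 10 = 48 → (4,25,48)
replace slot 1: 2·(25+48) − 4 = 142 → (142,25,48)

142,25,48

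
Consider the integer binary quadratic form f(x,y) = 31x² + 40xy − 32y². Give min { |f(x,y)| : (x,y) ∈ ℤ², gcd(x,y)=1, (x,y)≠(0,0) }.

river: ρ → (-32,24,39)
river: ρ → (39,54,-17)
river: ρ → (-17,48,48)
river: ρ → (48,48,-17)
river: ρ → (-17,54,39)
river: ρ → (39,24,-32)
river: ρ → (-32,40,31)
river: ρ → (31,22,-41)
river: ρ → (-41,60,12)
river: ρ → (12,60,-41)
river: ρ → (-41,22,31)
river: ρ → (31,40,-32)
closes: descent 0, river 12
min |a| on river = 12

12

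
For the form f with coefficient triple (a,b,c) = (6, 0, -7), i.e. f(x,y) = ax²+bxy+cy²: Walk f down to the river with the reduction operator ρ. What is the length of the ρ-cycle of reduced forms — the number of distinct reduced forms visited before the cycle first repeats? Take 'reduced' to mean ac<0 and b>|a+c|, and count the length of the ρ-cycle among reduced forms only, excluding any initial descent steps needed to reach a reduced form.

D = 168, ⌊√D⌋ = 12
descent: ρ → (-7,0,6)
descent: ρ → (6,12,-1)  [lands on river]
river: ρ → (-1,12,6)
ρ-cycle length = 2 (tail of 2 descent steps not counted)

2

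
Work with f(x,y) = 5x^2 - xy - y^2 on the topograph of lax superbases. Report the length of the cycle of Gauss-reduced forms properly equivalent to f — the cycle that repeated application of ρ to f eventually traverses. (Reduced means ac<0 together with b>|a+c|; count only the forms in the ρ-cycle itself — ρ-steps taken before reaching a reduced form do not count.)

D = 21, ⌊√D⌋ = 4
descent: ρ → (-1,3,3)  [lands on river]
river: ρ → (3,3,-1)
ρ-cycle length = 2 (tail of 1 descent step not counted)

2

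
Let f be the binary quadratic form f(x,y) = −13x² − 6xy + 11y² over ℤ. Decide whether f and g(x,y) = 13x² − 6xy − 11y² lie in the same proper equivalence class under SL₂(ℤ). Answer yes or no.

D₁ = 608, D₂ = 608
river cycle of f (length 6): (11, 6, -13), (-13, 20, 4), (4, 20, -13), (-13, 6, 11), (11, 16, -8), (-8, 16, 11)
river cycle of g (length 6): (-11, 6, 13), (13, 20, -4), (-4, 20, 13), (13, 6, -11), (-11, 16, 8), (8, 16, -11)
cycles differ ⇒ inequivalent

no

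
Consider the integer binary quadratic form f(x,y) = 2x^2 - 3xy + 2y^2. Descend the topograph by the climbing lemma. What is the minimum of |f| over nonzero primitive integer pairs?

translate: b→1 (≡-3 mod 4), so (2,-3,2)→(2,1,1)
flip: (2,1,1)→(1,-1,2)
translate: b→1 (≡-1 mod 2), so (1,-1,2)→(1,1,2)
reduced (well bottom): (1,1,2) with a≤c, −a<b≤a
well minimum = a = 1

1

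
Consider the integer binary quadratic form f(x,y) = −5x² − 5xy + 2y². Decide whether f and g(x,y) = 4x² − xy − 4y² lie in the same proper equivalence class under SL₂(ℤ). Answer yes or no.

D₁ = 65, D₂ = 65
river cycle of f (length 6): (2, 5, -5), (-5, 5, 2), (2, 7, -2), (-2, 5, 5), (5, 5, -2), (-2, 7, 2)
river cycle of g (length 6): (-4, 1, 4), (4, 7, -1), (-1, 7, 4), (4, 1, -4), (-4, 7, 1), (1, 7, -4)
cycles differ ⇒ inequivalent

no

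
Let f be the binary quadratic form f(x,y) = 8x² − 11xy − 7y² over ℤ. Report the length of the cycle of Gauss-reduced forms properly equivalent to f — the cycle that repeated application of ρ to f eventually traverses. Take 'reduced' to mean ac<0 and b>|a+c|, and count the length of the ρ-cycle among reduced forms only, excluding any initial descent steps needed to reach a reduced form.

D = 345, ⌊√D⌋ = 18
descent: ρ → (-7,11,8)  [lands on river]
river: ρ → (8,5,-10)
river: ρ → (-10,15,3)
river: ρ → (3,15,-10)
river: ρ → (-10,5,8)
river: ρ → (8,11,-7)
river: ρ → (-7,17,2)
river: ρ → (2,15,-15)
river: ρ → (-15,15,2)
river: ρ → (2,17,-7)
ρ-cycle length = 10 (tail of 1 descent step not counted)

10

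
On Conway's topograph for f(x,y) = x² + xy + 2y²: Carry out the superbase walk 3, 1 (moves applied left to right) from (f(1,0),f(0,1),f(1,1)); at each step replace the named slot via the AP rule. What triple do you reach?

start (1,2,4) = (f(1,0),f(0,1),f(1,1))
replace slot 3: 2·(1+2) − 4 = 2 → (1,2,2)
replace slot 1: 2·(2+2) − 1 = 7 → (7,2,2)

7,2,2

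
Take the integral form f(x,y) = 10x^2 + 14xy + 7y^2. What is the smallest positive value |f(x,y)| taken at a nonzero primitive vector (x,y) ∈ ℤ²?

translate: b→-6 (≡14 mod 20), so (10,14,7)→(10,-6,3)
flip: (10,-6,3)→(3,6,10)
translate: b→0 (≡6 mod 6), so (3,6,10)→(3,0,7)
reduced (well bottom): (3,0,7) with a≤c, −a<b≤a
well minimum = a = 3

3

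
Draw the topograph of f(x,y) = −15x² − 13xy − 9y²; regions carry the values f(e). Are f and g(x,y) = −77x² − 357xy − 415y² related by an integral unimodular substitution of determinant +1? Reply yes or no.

D₁ = -371, D₂ = -371
f is negative-definite; reduce −f:
−f: flip: (15,13,9)→(9,-13,15)
−f: translate: b→5 (≡-13 mod 18), so (9,-13,15)→(9,5,11)
−f: reduced (well bottom): (9,5,11) with a≤c, −a<b≤a
flip sign back: reduced form of f is (-9,-5,-11)
g is negative-definite; reduce −g:
−g: translate: b→49 (≡357 mod 154), so (77,357,415)→(77,49,9)
−g: flip: (77,49,9)→(9,-49,77)
−g: translate: b→5 (≡-49 mod 18), so (9,-49,77)→(9,5,11)
−g: reduced (well bottom): (9,5,11) with a≤c, −a<b≤a
flip sign back: reduced form of g is (-9,-5,-11)
reduced forms (-9, -5, -11) vs (-9, -5, -11) ⇒ equivalent

yes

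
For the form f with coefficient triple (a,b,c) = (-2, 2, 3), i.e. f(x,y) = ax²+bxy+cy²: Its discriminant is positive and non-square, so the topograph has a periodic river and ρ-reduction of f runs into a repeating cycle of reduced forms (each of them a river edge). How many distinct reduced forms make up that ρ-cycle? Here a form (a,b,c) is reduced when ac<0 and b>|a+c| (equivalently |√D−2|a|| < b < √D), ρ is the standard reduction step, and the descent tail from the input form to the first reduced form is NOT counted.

D = 28, ⌊√D⌋ = 5
river: ρ → (3,4,-1)
river: ρ → (-1,4,3)
river: ρ → (3,2,-2)
river: ρ → (-2,2,3)
ρ-cycle length = 4 (tail of 0 descent steps not counted)

4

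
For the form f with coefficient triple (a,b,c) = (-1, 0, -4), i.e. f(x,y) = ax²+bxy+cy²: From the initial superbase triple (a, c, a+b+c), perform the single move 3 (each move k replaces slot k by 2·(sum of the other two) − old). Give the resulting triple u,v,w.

start (-1,-4,-5) = (f(1,0),f(0,1),f(1,1))
replace slot 3: 2·((-1)+(-4)) − (-5) = -5 → (-1,-4,-5)

-1,-4,-5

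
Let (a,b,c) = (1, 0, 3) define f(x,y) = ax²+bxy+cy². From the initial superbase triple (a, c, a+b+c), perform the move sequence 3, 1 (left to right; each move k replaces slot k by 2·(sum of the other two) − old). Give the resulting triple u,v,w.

start (1,3,4) = (f(1,0),f(0,1),f(1,1))
replace slot 3: 2·(1+3) − 4 = 4 → (1,3,4)
replace slot 1: 2·(3+4) − 1 = 13 → (13,3,4)

13,3,4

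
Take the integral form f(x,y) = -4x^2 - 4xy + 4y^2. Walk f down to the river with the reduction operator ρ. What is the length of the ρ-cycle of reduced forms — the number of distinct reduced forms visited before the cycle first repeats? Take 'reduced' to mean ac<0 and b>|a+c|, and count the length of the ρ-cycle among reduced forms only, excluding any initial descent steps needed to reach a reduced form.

D = 80, ⌊√D⌋ = 8
descent: ρ → (4,4,-4)  [lands on river]
river: ρ → (-4,4,4)
ρ-cycle length = 2 (tail of 1 descent step not counted)

2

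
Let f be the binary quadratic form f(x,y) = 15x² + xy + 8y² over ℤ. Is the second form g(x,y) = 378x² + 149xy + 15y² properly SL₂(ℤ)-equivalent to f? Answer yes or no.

D₁ = -479, D₂ = -479
f: flip: (15,1,8)→(8,-1,15)
f: reduced (well bottom): (8,-1,15) with a≤c, −a<b≤a
g: flip: (378,149,15)→(15,-149,378)
g: translate: b→1 (≡-149 mod 30), so (15,-149,378)→(15,1,8)
g: flip: (15,1,8)→(8,-1,15)
g: reduced (well bottom): (8,-1,15) with a≤c, −a<b≤a
reduced forms (8, -1, 15) vs (8, -1, 15) ⇒ equivalent

yes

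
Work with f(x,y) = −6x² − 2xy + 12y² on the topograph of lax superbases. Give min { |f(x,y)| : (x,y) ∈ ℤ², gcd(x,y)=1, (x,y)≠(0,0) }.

descent: ρ → (12,2,-6)
descent: ρ → (-6,10,8)  [lands on river]
river: ρ → (8,6,-8)
river: ρ → (-8,10,6)
river: ρ → (6,14,-4)
river: ρ → (-4,10,12)
river: ρ → (12,14,-2)
river: ρ → (-2,14,12)
river: ρ → (12,10,-4)
river: ρ → (-4,14,6)
river: ρ → (6,10,-8)
river: ρ → (-8,6,8)
river: ρ → (8,10,-6)
river: ρ → (-6,14,4)
river: ρ → (4,10,-12)
river: ρ → (-12,14,2)
river: ρ → (2,14,-12)
river: ρ → (-12,10,4)
river: ρ → (4,14,-6)
closes: descent 2, river 18
min |a| on river = 2

2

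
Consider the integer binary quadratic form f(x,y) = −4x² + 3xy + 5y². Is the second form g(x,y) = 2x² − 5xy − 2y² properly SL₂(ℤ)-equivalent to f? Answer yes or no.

D₁ = 89, D₂ = 41
discriminants differ ⇒ not SL₂(ℤ)-equivalent

no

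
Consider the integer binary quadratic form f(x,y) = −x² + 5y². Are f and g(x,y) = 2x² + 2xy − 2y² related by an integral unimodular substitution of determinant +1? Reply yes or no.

D₁ = 20, D₂ = 20
river cycle of f (length 2): (-1, 4, 1), (1, 4, -1)
river cycle of g (length 2): (-2, 2, 2), (2, 2, -2)
cycles differ ⇒ inequivalent

no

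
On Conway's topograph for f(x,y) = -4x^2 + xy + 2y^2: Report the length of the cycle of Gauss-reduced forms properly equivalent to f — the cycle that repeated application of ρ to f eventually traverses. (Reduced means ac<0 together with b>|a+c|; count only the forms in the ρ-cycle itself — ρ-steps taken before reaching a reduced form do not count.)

D = 33, ⌊√D⌋ = 5
descent: ρ → (2,3,-3)  [lands on river]
river: ρ → (-3,3,2)
river: ρ → (2,5,-1)
river: ρ → (-1,5,2)
ρ-cycle length = 4 (tail of 1 descent step not counted)

4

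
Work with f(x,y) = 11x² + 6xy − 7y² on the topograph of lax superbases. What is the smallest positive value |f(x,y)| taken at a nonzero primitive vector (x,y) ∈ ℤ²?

river: ρ → (-7,8,10)
river: ρ → (10,12,-5)
river: ρ → (-5,18,1)
river: ρ → (1,18,-5)
river: ρ → (-5,12,10)
river: ρ → (10,8,-7)
river: ρ → (-7,6,11)
river: ρ → (11,16,-2)
river: ρ → (-2,16,11)
river: ρ → (11,6,-7)
closes: descent 0, river 10
min |a| on river = 1

1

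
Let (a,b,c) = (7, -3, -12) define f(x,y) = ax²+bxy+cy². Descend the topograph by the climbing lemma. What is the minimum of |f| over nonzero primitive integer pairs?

descent: ρ → (-12,3,7)
descent: ρ → (7,11,-8)  [lands on river]
river: ρ → (-8,5,10)
river: ρ → (10,15,-3)
river: ρ → (-3,15,10)
river: ρ → (10,5,-8)
river: ρ → (-8,11,7)
river: ρ → (7,17,-2)
river: ρ → (-2,15,15)
river: ρ → (15,15,-2)
river: ρ → (-2,17,7)
closes: descent 2, river 10
min |a| on river = 2

2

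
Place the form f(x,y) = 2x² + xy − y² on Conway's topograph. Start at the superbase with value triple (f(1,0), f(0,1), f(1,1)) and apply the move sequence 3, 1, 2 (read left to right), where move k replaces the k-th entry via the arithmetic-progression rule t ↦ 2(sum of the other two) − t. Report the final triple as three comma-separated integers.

start (2,-1,2) = (f(1,0),f(0,1),f(1,1))
replace slot 3: 2·(2+(-1)) − 2 = 0 → (2,-1,0)
replace slot 1: 2·((-1)+0) − 2 = -4 → (-4,-1,0)
replace slot 2: 2·((-4)+0) − (-1) = -7 → (-4,-7,0)

-4,-7,0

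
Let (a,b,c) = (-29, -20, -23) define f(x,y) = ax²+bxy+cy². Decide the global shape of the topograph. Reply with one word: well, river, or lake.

D = b²−4ac = (-20)² − 4·(-29)·(-23) = -2268
D < 0 ⇒ definite ⇒ every region one sign ⇒ single well

well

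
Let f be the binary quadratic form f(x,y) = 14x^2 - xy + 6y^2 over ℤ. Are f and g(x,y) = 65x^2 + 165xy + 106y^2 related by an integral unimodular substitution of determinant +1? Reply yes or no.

D₁ = -335, D₂ = -335
f: flip: (14,-1,6)→(6,1,14)
f: reduced (well bottom): (6,1,14) with a≤c, −a<b≤a
g: translate: b→35 (≡165 mod 130), so (65,165,106)→(65,35,6)
g: flip: (65,35,6)→(6,-35,65)
g: translate: b→1 (≡-35 mod 12), so (6,-35,65)→(6,1,14)
g: reduced (well bottom): (6,1,14) with a≤c, −a<b≤a
reduced forms (6, 1, 14) vs (6, 1, 14) ⇒ equivalent

yes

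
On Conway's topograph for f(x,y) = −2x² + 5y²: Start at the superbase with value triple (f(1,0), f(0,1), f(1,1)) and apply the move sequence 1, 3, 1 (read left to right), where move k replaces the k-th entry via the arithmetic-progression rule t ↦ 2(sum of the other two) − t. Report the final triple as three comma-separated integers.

start (-2,5,3) = (f(1,0),f(0,1),f(1,1))
replace slot 1: 2·(5+3) − (-2) = 18 → (18,5,3)
replace slot 3: 2·(18+5) − 3 = 43 → (18,5,43)
replace slot 1: 2·(5+43) − 18 = 78 → (78,5,43)

78,5,43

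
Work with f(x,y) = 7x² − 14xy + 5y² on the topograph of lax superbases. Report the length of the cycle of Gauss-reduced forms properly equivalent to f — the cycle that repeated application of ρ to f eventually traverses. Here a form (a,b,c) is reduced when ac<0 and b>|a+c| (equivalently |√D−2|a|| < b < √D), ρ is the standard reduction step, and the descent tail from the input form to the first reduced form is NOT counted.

D = 56, ⌊√D⌋ = 7
descent: ρ → (5,4,-2)  [lands on river]
river: ρ → (-2,4,5)
river: ρ → (5,6,-1)
river: ρ → (-1,6,5)
ρ-cycle length = 4 (tail of 1 descent step not counted)

4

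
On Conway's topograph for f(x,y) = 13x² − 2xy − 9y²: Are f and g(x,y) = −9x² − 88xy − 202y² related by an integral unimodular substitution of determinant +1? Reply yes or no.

D₁ = 472, D₂ = 472
river cycle of f (length 10): (-9, 20, 2), (2, 20, -9), (-9, 16, 6), (6, 20, -3), (-3, 16, 18), (18, 20, -1), (-1, 20, 18), (18, 16, -3), (-3, 20, 6), (6, 16, -9)
river cycle of g (length 10): (-9, 20, 2), (2, 20, -9), (-9, 16, 6), (6, 20, -3), (-3, 16, 18), (18, 20, -1), (-1, 20, 18), (18, 16, -3), (-3, 20, 6), (6, 16, -9)
cycles coincide ⇒ equivalent

yes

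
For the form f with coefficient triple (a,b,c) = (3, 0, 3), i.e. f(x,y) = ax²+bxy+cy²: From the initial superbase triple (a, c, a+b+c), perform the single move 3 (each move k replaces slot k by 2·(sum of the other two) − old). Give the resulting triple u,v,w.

start (3,3,6) = (f(1,0),f(0,1),f(1,1))
replace slot 3: 2·(3+3) − 6 = 6 → (3,3,6)

3,3,6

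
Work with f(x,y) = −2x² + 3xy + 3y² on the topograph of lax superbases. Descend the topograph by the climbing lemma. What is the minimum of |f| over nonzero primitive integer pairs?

river: ρ → (3,3,-2)
river: ρ → (-2,5,1)
river: ρ → (1,5,-2)
river: ρ → (-2,3,3)
closes: descent 0, river 4
min |a| on river = 1

1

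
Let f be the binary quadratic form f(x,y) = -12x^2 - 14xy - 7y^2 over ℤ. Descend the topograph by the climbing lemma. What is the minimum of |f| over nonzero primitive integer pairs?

translate: b→-10 (≡14 mod 24), so (12,14,7)→(12,-10,5)
flip: (12,-10,5)→(5,10,12)
translate: b→0 (≡10 mod 10), so (5,10,12)→(5,0,7)
reduced (well bottom): (5,0,7) with a≤c, −a<b≤a
well minimum |f| = |-5| = 5 (negative-definite)

5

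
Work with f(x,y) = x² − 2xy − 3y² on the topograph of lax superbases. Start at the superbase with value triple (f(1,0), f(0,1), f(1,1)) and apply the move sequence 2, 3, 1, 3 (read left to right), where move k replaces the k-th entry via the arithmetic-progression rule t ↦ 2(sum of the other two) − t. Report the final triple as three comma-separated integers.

start (1,-3,-4) = (f(1,0),f(0,1),f(1,1))
replace slot 2: 2·(1+(-4)) − (-3) = -3 → (1,-3,-4)
replace slot 3: 2·(1+(-3)) − (-4) = 0 → (1,-3,0)
replace slot 1: 2·((-3)+0) − 1 = -7 → (-7,-3,0)
replace slot 3: 2·((-7)+(-3)) − 0 = -20 → (-7,-3,-20)

-7,-3,-20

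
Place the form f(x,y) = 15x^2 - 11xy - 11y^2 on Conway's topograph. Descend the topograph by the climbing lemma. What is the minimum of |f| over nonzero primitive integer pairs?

descent: ρ → (-11,11,15)  [lands on river]
river: ρ → (15,19,-7)
river: ρ → (-7,23,9)
river: ρ → (9,13,-17)
river: ρ → (-17,21,5)
river: ρ → (5,19,-21)
river: ρ → (-21,23,3)
river: ρ → (3,25,-13)
river: ρ → (-13,27,1)
river: ρ → (1,27,-13)
river: ρ → (-13,25,3)
river: ρ → (3,23,-21)
river: ρ → (-21,19,5)
river: ρ → (5,21,-17)
river: ρ → (-17,13,9)
river: ρ → (9,23,-7)
river: ρ → (-7,19,15)
river: ρ → (15,11,-11)
closes: descent 1, river 18
min |a| on river = 1

1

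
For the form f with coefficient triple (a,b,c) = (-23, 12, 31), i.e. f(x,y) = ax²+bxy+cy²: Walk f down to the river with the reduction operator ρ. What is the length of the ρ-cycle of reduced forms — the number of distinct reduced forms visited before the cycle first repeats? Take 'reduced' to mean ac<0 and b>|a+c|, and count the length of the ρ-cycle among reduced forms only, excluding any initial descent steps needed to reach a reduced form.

D = 2996, ⌊√D⌋ = 54
river: ρ → (31,50,-4)
river: ρ → (-4,54,5)
river: ρ → (5,46,-44)
river: ρ → (-44,42,7)
river: ρ → (7,42,-44)
river: ρ → (-44,46,5)
river: ρ → (5,54,-4)
river: ρ → (-4,50,31)
river: ρ → (31,12,-23)
river: ρ → (-23,34,20)
river: ρ → (20,46,-11)
river: ρ → (-11,42,28)
river: ρ → (28,14,-25)
river: ρ → (-25,36,17)
river: ρ → (17,32,-29)
river: ρ → (-29,26,20)
river: ρ → (20,54,-1)
river: ρ → (-1,54,20)
river: ρ → (20,26,-29)
river: ρ → (-29,32,17)
river: ρ → (17,36,-25)
river: ρ → (-25,14,28)
river: ρ → (28,42,-11)
river: ρ → (-11,46,20)
river: ρ → (20,34,-23)
river: ρ → (-23,12,31)
ρ-cycle length = 26 (tail of 0 descent steps not counted)

26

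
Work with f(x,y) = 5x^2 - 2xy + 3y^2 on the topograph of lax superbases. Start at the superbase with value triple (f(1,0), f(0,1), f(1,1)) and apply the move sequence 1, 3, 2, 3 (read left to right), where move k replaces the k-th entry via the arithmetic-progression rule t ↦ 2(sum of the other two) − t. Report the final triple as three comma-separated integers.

start (5,3,6) = (f(1,0),f(0,1),f(1,1))
replace slot 1: 2·(3+6) − 5 = 13 → (13,3,6)
replace slot 3: 2·(13+3) − 6 = 26 → (13,3,26)
replace slot 2: 2·(13+26) − 3 = 75 → (13,75,26)
replace slot 3: 2·(13+75) − 26 = 150 → (13,75,150)

13,75,150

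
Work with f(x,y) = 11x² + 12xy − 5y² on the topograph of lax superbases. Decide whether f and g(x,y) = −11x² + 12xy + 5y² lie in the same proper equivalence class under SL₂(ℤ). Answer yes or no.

D₁ = 364, D₂ = 364
river cycle of f (length 8): (-5, 18, 2), (2, 18, -5), (-5, 12, 11), (11, 10, -6), (-6, 14, 7), (7, 14, -6), (-6, 10, 11), (11, 12, -5)
river cycle of g (length 8): (5, 18, -2), (-2, 18, 5), (5, 12, -11), (-11, 10, 6), (6, 14, -7), (-7, 14, 6), (6, 10, -11), (-11, 12, 5)
cycles differ ⇒ inequivalent

no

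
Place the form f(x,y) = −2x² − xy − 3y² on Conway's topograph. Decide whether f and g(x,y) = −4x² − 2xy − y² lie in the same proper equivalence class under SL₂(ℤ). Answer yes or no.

D₁ = -23, D₂ = -12
discriminants differ ⇒ not SL₂(ℤ)-equivalent

no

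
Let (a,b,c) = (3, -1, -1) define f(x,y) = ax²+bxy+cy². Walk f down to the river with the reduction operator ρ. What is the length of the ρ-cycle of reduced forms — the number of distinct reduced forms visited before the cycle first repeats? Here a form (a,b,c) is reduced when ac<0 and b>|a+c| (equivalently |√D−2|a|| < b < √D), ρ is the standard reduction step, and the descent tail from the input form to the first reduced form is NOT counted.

D = 13, ⌊√D⌋ = 3
descent: ρ → (-1,3,1)  [lands on river]
river: ρ → (1,3,-1)
ρ-cycle length = 2 (tail of 1 descent step not counted)

2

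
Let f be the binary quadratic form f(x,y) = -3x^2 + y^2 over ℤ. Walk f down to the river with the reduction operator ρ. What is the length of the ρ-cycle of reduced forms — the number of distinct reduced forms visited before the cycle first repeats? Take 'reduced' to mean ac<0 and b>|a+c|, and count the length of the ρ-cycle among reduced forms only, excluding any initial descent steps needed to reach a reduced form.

D = 12, ⌊√D⌋ = 3
descent: ρ → (1,2,-2)  [lands on river]
river: ρ → (-2,2,1)
ρ-cycle length = 2 (tail of 1 descent step not counted)

2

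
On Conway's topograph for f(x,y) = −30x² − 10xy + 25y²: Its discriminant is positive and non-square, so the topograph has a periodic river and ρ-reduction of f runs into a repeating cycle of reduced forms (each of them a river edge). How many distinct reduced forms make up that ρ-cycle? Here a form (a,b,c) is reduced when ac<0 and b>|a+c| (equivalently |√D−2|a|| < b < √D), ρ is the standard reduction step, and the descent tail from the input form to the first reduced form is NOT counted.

D = 3100, ⌊√D⌋ = 55
descent: ρ → (25,10,-30)  [lands on river]
river: ρ → (-30,50,5)
river: ρ → (5,50,-30)
river: ρ → (-30,10,25)
river: ρ → (25,40,-15)
river: ρ → (-15,50,10)
river: ρ → (10,50,-15)
river: ρ → (-15,40,25)
ρ-cycle length = 8 (tail of 1 descent step not counted)

8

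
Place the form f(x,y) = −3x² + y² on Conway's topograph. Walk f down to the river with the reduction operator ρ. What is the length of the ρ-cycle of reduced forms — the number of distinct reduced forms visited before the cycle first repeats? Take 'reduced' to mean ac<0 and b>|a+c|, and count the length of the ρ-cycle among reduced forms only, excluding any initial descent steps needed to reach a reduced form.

D = 12, ⌊√D⌋ = 3
descent: ρ → (1,2,-2)  [lands on river]
river: ρ → (-2,2,1)
ρ-cycle length = 2 (tail of 1 descent step not counted)

2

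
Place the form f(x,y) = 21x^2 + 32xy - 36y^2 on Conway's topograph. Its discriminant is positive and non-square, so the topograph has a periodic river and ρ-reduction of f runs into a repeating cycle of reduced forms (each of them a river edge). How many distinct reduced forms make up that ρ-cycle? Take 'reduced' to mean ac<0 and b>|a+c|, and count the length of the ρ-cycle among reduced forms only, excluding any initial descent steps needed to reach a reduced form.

D = 4048, ⌊√D⌋ = 63
river: ρ → (-36,40,17)
river: ρ → (17,62,-3)
river: ρ → (-3,58,57)
river: ρ → (57,56,-4)
river: ρ → (-4,56,57)
river: ρ → (57,58,-3)
river: ρ → (-3,62,17)
river: ρ → (17,40,-36)
river: ρ → (-36,32,21)
river: ρ → (21,52,-16)
river: ρ → (-16,44,33)
river: ρ → (33,22,-27)
river: ρ → (-27,32,28)
river: ρ → (28,24,-31)
river: ρ → (-31,38,21)
river: ρ → (21,46,-23)
river: ρ → (-23,46,21)
river: ρ → (21,38,-31)
river: ρ → (-31,24,28)
river: ρ → (28,32,-27)
river: ρ → (-27,22,33)
river: ρ → (33,44,-16)
river: ρ → (-16,52,21)
river: ρ → (21,32,-36)
ρ-cycle length = 24 (tail of 0 descent steps not counted)

24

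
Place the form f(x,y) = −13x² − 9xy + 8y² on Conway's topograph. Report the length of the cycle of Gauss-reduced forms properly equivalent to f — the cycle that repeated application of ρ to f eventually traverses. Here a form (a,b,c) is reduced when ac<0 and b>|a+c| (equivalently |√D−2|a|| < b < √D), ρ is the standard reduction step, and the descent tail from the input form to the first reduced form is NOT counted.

D = 497, ⌊√D⌋ = 22
descent: ρ → (8,9,-13)  [lands on river]
river: ρ → (-13,17,4)
river: ρ → (4,15,-17)
river: ρ → (-17,19,2)
river: ρ → (2,21,-7)
river: ρ → (-7,21,2)
river: ρ → (2,19,-17)
river: ρ → (-17,15,4)
river: ρ → (4,17,-13)
river: ρ → (-13,9,8)
river: ρ → (8,7,-14)
river: ρ → (-14,21,1)
river: ρ → (1,21,-14)
river: ρ → (-14,7,8)
ρ-cycle length = 14 (tail of 1 descent step not counted)

14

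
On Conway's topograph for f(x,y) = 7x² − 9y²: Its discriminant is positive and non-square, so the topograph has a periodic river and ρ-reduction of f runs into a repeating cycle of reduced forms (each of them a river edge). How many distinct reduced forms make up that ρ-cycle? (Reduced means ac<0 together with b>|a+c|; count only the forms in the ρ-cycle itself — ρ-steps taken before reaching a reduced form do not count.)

D = 252, ⌊√D⌋ = 15
descent: ρ → (-9,0,7)
descent: ρ → (7,14,-2)  [lands on river]
river: ρ → (-2,14,7)
ρ-cycle length = 2 (tail of 2 descent steps not counted)

2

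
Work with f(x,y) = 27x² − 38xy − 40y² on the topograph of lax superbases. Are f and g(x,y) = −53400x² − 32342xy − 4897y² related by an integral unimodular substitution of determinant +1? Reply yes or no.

D₁ = 5764, D₂ = 5764
river cycle of f (length 48): (-40, 38, 27), (27, 70, -8), (-8, 74, 9), (9, 70, -24), (-24, 74, 3), (3, 70, -72), (-72, 74, 1), (1, 74, -72), (-72, 70, 3), (3, 74, -24), … (38 more)
river cycle of g (length 48): (-40, 38, 27), (27, 70, -8), (-8, 74, 9), (9, 70, -24), (-24, 74, 3), (3, 70, -72), (-72, 74, 1), (1, 74, -72), (-72, 70, 3), (3, 74, -24), … (38 more)
cycles coincide ⇒ equivalent

yes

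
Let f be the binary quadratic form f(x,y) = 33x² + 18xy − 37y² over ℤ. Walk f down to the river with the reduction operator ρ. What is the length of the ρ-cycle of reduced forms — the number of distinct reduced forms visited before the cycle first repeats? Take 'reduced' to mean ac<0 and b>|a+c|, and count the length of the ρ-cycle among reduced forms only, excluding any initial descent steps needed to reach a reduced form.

D = 5208, ⌊√D⌋ = 72
river: ρ → (-37,56,14)
river: ρ → (14,56,-37)
river: ρ → (-37,18,33)
river: ρ → (33,48,-22)
river: ρ → (-22,40,41)
river: ρ → (41,42,-21)
river: ρ → (-21,42,41)
river: ρ → (41,40,-22)
river: ρ → (-22,48,33)
river: ρ → (33,18,-37)
ρ-cycle length = 10 (tail of 0 descent steps not counted)

10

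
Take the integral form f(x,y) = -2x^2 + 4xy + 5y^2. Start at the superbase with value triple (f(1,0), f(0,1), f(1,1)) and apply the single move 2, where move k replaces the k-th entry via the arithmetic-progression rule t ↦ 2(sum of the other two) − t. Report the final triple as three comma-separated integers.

start (-2,5,7) = (f(1,0),f(0,1),f(1,1))
replace slot 2: 2·((-2)+7) − 5 = 5 → (-2,5,7)

-2,5,7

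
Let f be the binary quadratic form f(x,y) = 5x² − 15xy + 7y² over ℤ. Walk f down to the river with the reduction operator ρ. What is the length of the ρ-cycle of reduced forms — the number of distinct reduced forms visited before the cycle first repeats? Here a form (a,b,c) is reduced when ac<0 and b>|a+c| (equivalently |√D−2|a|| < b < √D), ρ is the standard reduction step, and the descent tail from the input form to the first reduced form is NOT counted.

D = 85, ⌊√D⌋ = 9
descent: ρ → (7,1,-3)
descent: ρ → (-3,5,5)  [lands on river]
river: ρ → (5,5,-3)
river: ρ → (-3,7,3)
river: ρ → (3,5,-5)
river: ρ → (-5,5,3)
river: ρ → (3,7,-3)
ρ-cycle length = 6 (tail of 2 descent steps not counted)

6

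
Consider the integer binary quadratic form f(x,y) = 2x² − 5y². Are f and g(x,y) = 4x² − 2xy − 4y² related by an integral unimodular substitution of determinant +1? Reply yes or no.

D₁ = 40, D₂ = 68
discriminants differ ⇒ not SL₂(ℤ)-equivalent

no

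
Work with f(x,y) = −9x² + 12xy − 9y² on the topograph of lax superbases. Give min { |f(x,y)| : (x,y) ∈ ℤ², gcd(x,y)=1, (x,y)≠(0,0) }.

translate: b→6 (≡-12 mod 18), so (9,-12,9)→(9,6,6)
flip: (9,6,6)→(6,-6,9)
translate: b→6 (≡-6 mod 12), so (6,-6,9)→(6,6,9)
reduced (well bottom): (6,6,9) with a≤c, −a<b≤a
well minimum |f| = |-6| = 6 (negative-definite)

6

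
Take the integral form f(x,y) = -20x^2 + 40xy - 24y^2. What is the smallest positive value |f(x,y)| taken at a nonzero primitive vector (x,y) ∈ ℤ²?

translate: b→0 (≡-40 mod 40), so (20,-40,24)→(20,0,4)
flip: (20,0,4)→(4,0,20)
reduced (well bottom): (4,0,20) with a≤c, −a<b≤a
well minimum |f| = |-4| = 4 (negative-definite)

4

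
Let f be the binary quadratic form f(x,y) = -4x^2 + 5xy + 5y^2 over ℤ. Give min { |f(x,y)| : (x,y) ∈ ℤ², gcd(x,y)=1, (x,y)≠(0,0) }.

river: ρ → (5,5,-4)
river: ρ → (-4,3,6)
river: ρ → (6,9,-1)
river: ρ → (-1,9,6)
river: ρ → (6,3,-4)
river: ρ → (-4,5,5)
closes: descent 0, river 6
min |a| on river = 1

1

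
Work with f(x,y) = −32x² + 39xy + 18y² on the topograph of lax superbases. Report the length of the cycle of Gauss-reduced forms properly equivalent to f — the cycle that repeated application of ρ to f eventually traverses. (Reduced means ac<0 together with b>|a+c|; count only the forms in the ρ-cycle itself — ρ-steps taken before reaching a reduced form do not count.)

D = 3825, ⌊√D⌋ = 61
river: ρ → (18,33,-38)
river: ρ → (-38,43,13)
river: ρ → (13,61,-2)
river: ρ → (-2,59,43)
river: ρ → (43,27,-18)
river: ρ → (-18,45,25)
river: ρ → (25,55,-8)
river: ρ → (-8,57,18)
river: ρ → (18,51,-17)
river: ρ → (-17,51,18)
river: ρ → (18,57,-8)
river: ρ → (-8,55,25)
river: ρ → (25,45,-18)
river: ρ → (-18,27,43)
river: ρ → (43,59,-2)
river: ρ → (-2,61,13)
river: ρ → (13,43,-38)
river: ρ → (-38,33,18)
river: ρ → (18,39,-32)
river: ρ → (-32,25,25)
river: ρ → (25,25,-32)
river: ρ → (-32,39,18)
ρ-cycle length = 22 (tail of 0 descent steps not counted)

22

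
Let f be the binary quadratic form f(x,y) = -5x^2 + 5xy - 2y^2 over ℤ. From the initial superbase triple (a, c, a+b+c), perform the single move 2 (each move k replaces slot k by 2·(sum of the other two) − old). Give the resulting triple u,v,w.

start (-5,-2,-2) = (f(1,0),f(0,1),f(1,1))
replace slot 2: 2·((-5)+(-2)) − (-2) = -12 → (-5,-12,-2)

-5,-12,-2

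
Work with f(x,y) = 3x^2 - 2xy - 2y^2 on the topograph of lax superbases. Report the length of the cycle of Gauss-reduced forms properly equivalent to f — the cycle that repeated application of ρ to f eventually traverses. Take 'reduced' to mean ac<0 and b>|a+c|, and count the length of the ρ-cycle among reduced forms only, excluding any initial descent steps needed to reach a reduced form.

D = 28, ⌊√D⌋ = 5
descent: ρ → (-2,2,3)  [lands on river]
river: ρ → (3,4,-1)
river: ρ → (-1,4,3)
river: ρ → (3,2,-2)
ρ-cycle length = 4 (tail of 1 descent step not counted)

4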